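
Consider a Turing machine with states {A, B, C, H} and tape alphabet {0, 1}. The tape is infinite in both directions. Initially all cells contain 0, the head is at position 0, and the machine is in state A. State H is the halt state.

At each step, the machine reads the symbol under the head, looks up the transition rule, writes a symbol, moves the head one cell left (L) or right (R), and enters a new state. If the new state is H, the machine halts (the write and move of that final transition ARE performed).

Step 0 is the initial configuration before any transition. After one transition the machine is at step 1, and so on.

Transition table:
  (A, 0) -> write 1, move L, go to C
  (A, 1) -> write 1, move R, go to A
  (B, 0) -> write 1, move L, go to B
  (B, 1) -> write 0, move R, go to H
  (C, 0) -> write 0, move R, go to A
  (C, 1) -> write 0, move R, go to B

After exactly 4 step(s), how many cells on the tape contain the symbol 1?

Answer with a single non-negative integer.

Answer: 2

Derivation:
Step 1: in state A at pos 0, read 0 -> (A,0)->write 1,move L,goto C. Now: state=C, head=-1, tape[-2..1]=0010 (head:  ^)
Step 2: in state C at pos -1, read 0 -> (C,0)->write 0,move R,goto A. Now: state=A, head=0, tape[-2..1]=0010 (head:   ^)
Step 3: in state A at pos 0, read 1 -> (A,1)->write 1,move R,goto A. Now: state=A, head=1, tape[-2..2]=00100 (head:    ^)
Step 4: in state A at pos 1, read 0 -> (A,0)->write 1,move L,goto C. Now: state=C, head=0, tape[-2..2]=00110 (head:   ^)
Cells containing 1 after step 4: {0, 1} -> 2 cell(s)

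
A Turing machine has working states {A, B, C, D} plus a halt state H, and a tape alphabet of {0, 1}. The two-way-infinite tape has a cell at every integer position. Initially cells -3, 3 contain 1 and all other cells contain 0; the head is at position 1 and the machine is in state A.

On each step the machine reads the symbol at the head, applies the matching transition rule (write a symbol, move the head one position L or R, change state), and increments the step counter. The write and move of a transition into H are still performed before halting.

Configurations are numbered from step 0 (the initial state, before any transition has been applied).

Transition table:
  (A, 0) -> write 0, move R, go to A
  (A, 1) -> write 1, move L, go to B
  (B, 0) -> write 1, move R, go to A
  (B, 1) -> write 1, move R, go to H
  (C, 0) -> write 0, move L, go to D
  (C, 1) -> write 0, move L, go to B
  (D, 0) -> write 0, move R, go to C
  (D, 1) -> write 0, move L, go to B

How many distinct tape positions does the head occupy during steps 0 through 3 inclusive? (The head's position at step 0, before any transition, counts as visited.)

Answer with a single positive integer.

Step 1: in state A at pos 1, read 0 -> (A,0)->write 0,move R,goto A. Now: state=A, head=2, tape[-4..4]=010000010 (head:       ^)
Step 2: in state A at pos 2, read 0 -> (A,0)->write 0,move R,goto A. Now: state=A, head=3, tape[-4..4]=010000010 (head:        ^)
Step 3: in state A at pos 3, read 1 -> (A,1)->write 1,move L,goto B. Now: state=B, head=2, tape[-4..4]=010000010 (head:       ^)
Head positions at steps 0..3: starting at 1, distinct positions visited = {1, 2, 3} -> 3 position(s)

Answer: 3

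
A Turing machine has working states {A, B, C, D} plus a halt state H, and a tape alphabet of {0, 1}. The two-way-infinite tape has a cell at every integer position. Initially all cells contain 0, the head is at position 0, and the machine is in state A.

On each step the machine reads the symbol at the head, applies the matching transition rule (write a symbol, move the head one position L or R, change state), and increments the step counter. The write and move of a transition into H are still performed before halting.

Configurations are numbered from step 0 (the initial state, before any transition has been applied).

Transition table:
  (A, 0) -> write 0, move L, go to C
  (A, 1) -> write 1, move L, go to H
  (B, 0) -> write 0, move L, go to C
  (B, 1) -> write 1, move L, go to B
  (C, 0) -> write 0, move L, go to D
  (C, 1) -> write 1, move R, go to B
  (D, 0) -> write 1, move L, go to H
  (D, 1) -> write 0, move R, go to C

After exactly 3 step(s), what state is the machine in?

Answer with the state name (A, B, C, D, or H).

Answer: H

Derivation:
Step 1: in state A at pos 0, read 0 -> (A,0)->write 0,move L,goto C. Now: state=C, head=-1, tape[-2..1]=0000 (head:  ^)
Step 2: in state C at pos -1, read 0 -> (C,0)->write 0,move L,goto D. Now: state=D, head=-2, tape[-3..1]=00000 (head:  ^)
Step 3: in state D at pos -2, read 0 -> (D,0)->write 1,move L,goto H. Now: state=H, head=-3, tape[-4..1]=001000 (head:  ^)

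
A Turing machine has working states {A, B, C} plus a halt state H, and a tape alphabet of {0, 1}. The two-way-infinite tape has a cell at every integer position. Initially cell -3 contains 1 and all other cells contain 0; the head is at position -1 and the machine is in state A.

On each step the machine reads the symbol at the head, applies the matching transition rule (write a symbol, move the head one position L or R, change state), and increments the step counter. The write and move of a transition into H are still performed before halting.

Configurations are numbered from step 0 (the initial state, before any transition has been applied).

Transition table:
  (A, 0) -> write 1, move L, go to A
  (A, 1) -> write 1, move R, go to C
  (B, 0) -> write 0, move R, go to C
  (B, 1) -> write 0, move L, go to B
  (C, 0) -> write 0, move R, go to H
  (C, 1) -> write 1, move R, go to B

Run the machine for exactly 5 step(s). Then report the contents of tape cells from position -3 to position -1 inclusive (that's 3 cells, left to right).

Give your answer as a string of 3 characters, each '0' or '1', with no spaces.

Step 1: in state A at pos -1, read 0 -> (A,0)->write 1,move L,goto A. Now: state=A, head=-2, tape[-4..0]=01010 (head:   ^)
Step 2: in state A at pos -2, read 0 -> (A,0)->write 1,move L,goto A. Now: state=A, head=-3, tape[-4..0]=01110 (head:  ^)
Step 3: in state A at pos -3, read 1 -> (A,1)->write 1,move R,goto C. Now: state=C, head=-2, tape[-4..0]=01110 (head:   ^)
Step 4: in state C at pos -2, read 1 -> (C,1)->write 1,move R,goto B. Now: state=B, head=-1, tape[-4..0]=01110 (head:    ^)
Step 5: in state B at pos -1, read 1 -> (B,1)->write 0,move L,goto B. Now: state=B, head=-2, tape[-4..0]=01100 (head:   ^)

Answer: 110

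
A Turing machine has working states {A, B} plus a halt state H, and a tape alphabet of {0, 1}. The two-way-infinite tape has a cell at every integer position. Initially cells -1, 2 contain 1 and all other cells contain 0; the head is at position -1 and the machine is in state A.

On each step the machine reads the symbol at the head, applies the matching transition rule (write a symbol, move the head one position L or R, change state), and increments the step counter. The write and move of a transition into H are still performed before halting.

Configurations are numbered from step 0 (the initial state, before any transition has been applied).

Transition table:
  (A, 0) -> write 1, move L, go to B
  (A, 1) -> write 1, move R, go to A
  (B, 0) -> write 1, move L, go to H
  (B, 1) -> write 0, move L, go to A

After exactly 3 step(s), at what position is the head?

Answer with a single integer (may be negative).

Step 1: in state A at pos -1, read 1 -> (A,1)->write 1,move R,goto A. Now: state=A, head=0, tape[-2..3]=010010 (head:   ^)
Step 2: in state A at pos 0, read 0 -> (A,0)->write 1,move L,goto B. Now: state=B, head=-1, tape[-2..3]=011010 (head:  ^)
Step 3: in state B at pos -1, read 1 -> (B,1)->write 0,move L,goto A. Now: state=A, head=-2, tape[-3..3]=0001010 (head:  ^)

Answer: -2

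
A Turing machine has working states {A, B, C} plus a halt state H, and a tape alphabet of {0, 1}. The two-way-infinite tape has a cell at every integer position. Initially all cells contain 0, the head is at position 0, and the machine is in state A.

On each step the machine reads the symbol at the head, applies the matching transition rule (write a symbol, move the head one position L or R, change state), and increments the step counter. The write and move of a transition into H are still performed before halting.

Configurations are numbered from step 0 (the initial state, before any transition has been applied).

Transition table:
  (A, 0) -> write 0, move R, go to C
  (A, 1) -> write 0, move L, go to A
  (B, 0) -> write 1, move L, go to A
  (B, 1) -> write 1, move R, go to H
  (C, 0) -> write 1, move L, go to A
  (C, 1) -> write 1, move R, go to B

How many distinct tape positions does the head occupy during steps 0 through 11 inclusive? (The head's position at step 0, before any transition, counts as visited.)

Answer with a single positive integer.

Step 1: in state A at pos 0, read 0 -> (A,0)->write 0,move R,goto C. Now: state=C, head=1, tape[-1..2]=0000 (head:   ^)
Step 2: in state C at pos 1, read 0 -> (C,0)->write 1,move L,goto A. Now: state=A, head=0, tape[-1..2]=0010 (head:  ^)
Step 3: in state A at pos 0, read 0 -> (A,0)->write 0,move R,goto C. Now: state=C, head=1, tape[-1..2]=0010 (head:   ^)
Step 4: in state C at pos 1, read 1 -> (C,1)->write 1,move R,goto B. Now: state=B, head=2, tape[-1..3]=00100 (head:    ^)
Step 5: in state B at pos 2, read 0 -> (B,0)->write 1,move L,goto A. Now: state=A, head=1, tape[-1..3]=00110 (head:   ^)
Step 6: in state A at pos 1, read 1 -> (A,1)->write 0,move L,goto A. Now: state=A, head=0, tape[-1..3]=00010 (head:  ^)
Step 7: in state A at pos 0, read 0 -> (A,0)->write 0,move R,goto C. Now: state=C, head=1, tape[-1..3]=00010 (head:   ^)
Step 8: in state C at pos 1, read 0 -> (C,0)->write 1,move L,goto A. Now: state=A, head=0, tape[-1..3]=00110 (head:  ^)
Step 9: in state A at pos 0, read 0 -> (A,0)->write 0,move R,goto C. Now: state=C, head=1, tape[-1..3]=00110 (head:   ^)
Step 10: in state C at pos 1, read 1 -> (C,1)->write 1,move R,goto B. Now: state=B, head=2, tape[-1..3]=00110 (head:    ^)
Step 11: in state B at pos 2, read 1 -> (B,1)->write 1,move R,goto H. Now: state=H, head=3, tape[-1..4]=001100 (head:     ^)
Head positions at steps 0..11: starting at 0, distinct positions visited = {0, 1, 2, 3} -> 4 position(s)

Answer: 4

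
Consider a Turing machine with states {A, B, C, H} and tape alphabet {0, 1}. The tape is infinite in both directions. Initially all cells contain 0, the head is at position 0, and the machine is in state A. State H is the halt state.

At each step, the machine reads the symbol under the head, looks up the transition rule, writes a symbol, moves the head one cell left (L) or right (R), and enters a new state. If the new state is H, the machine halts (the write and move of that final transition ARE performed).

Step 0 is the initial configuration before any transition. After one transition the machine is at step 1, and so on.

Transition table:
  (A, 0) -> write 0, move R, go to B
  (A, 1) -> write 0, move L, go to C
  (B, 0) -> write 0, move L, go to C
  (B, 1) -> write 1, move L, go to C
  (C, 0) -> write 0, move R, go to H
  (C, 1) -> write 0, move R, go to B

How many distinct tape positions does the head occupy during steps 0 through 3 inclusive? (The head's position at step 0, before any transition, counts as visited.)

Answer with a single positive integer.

Answer: 2

Derivation:
Step 1: in state A at pos 0, read 0 -> (A,0)->write 0,move R,goto B. Now: state=B, head=1, tape[-1..2]=0000 (head:   ^)
Step 2: in state B at pos 1, read 0 -> (B,0)->write 0,move L,goto C. Now: state=C, head=0, tape[-1..2]=0000 (head:  ^)
Step 3: in state C at pos 0, read 0 -> (C,0)->write 0,move R,goto H. Now: state=H, head=1, tape[-1..2]=0000 (head:   ^)
Head positions at steps 0..3: starting at 0, distinct positions visited = {0, 1} -> 2 position(s)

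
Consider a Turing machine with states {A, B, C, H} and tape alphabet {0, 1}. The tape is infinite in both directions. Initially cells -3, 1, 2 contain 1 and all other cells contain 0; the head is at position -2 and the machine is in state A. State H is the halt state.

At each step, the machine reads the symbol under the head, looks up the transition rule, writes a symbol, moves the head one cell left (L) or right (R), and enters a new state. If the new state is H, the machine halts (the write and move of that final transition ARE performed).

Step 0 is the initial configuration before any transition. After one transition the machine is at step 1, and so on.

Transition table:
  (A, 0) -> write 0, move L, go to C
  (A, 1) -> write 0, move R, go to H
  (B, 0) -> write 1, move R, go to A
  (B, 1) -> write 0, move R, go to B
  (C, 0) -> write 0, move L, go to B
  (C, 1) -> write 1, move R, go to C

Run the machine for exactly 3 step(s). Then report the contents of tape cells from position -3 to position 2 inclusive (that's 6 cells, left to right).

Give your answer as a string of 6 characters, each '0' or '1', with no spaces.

Step 1: in state A at pos -2, read 0 -> (A,0)->write 0,move L,goto C. Now: state=C, head=-3, tape[-4..3]=01000110 (head:  ^)
Step 2: in state C at pos -3, read 1 -> (C,1)->write 1,move R,goto C. Now: state=C, head=-2, tape[-4..3]=01000110 (head:   ^)
Step 3: in state C at pos -2, read 0 -> (C,0)->write 0,move L,goto B. Now: state=B, head=-3, tape[-4..3]=01000110 (head:  ^)

Answer: 100011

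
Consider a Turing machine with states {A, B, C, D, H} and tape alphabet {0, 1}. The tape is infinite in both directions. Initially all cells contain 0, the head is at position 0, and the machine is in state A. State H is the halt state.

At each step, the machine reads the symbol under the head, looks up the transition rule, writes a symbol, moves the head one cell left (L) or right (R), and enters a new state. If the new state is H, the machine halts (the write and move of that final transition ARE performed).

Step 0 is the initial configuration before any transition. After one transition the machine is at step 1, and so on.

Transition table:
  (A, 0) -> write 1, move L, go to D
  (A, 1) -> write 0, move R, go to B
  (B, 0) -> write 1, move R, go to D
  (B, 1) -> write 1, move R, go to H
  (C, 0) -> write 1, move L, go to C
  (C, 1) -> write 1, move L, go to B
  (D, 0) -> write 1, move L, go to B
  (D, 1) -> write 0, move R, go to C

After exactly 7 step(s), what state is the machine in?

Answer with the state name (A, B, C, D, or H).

Step 1: in state A at pos 0, read 0 -> (A,0)->write 1,move L,goto D. Now: state=D, head=-1, tape[-2..1]=0010 (head:  ^)
Step 2: in state D at pos -1, read 0 -> (D,0)->write 1,move L,goto B. Now: state=B, head=-2, tape[-3..1]=00110 (head:  ^)
Step 3: in state B at pos -2, read 0 -> (B,0)->write 1,move R,goto D. Now: state=D, head=-1, tape[-3..1]=01110 (head:   ^)
Step 4: in state D at pos -1, read 1 -> (D,1)->write 0,move R,goto C. Now: state=C, head=0, tape[-3..1]=01010 (head:    ^)
Step 5: in state C at pos 0, read 1 -> (C,1)->write 1,move L,goto B. Now: state=B, head=-1, tape[-3..1]=01010 (head:   ^)
Step 6: in state B at pos -1, read 0 -> (B,0)->write 1,move R,goto D. Now: state=D, head=0, tape[-3..1]=01110 (head:    ^)
Step 7: in state D at pos 0, read 1 -> (D,1)->write 0,move R,goto C. Now: state=C, head=1, tape[-3..2]=011000 (head:     ^)

Answer: C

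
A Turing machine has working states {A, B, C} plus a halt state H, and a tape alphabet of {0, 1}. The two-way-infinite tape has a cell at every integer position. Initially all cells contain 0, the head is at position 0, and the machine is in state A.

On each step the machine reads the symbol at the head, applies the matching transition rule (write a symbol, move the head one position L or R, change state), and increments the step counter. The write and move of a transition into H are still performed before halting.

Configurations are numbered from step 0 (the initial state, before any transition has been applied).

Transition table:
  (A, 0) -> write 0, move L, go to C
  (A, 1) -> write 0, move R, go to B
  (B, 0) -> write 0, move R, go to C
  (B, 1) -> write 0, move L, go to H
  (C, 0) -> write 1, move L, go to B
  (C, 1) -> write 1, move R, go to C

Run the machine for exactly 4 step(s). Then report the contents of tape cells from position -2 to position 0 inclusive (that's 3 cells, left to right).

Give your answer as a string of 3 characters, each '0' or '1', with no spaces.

Answer: 010

Derivation:
Step 1: in state A at pos 0, read 0 -> (A,0)->write 0,move L,goto C. Now: state=C, head=-1, tape[-2..1]=0000 (head:  ^)
Step 2: in state C at pos -1, read 0 -> (C,0)->write 1,move L,goto B. Now: state=B, head=-2, tape[-3..1]=00100 (head:  ^)
Step 3: in state B at pos -2, read 0 -> (B,0)->write 0,move R,goto C. Now: state=C, head=-1, tape[-3..1]=00100 (head:   ^)
Step 4: in state C at pos -1, read 1 -> (C,1)->write 1,move R,goto C. Now: state=C, head=0, tape[-3..1]=00100 (head:    ^)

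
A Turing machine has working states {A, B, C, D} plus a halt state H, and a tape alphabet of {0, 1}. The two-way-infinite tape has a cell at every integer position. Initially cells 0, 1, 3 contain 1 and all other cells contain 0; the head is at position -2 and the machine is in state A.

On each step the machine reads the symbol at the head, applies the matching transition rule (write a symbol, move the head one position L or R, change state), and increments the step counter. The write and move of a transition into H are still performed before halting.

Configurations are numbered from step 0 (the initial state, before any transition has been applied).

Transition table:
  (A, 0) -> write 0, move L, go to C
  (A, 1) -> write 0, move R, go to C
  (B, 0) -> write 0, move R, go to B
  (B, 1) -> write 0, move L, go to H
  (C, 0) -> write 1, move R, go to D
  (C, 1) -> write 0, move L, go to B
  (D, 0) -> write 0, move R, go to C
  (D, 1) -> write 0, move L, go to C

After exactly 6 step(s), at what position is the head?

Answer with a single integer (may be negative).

Answer: -2

Derivation:
Step 1: in state A at pos -2, read 0 -> (A,0)->write 0,move L,goto C. Now: state=C, head=-3, tape[-4..4]=000011010 (head:  ^)
Step 2: in state C at pos -3, read 0 -> (C,0)->write 1,move R,goto D. Now: state=D, head=-2, tape[-4..4]=010011010 (head:   ^)
Step 3: in state D at pos -2, read 0 -> (D,0)->write 0,move R,goto C. Now: state=C, head=-1, tape[-4..4]=010011010 (head:    ^)
Step 4: in state C at pos -1, read 0 -> (C,0)->write 1,move R,goto D. Now: state=D, head=0, tape[-4..4]=010111010 (head:     ^)
Step 5: in state D at pos 0, read 1 -> (D,1)->write 0,move L,goto C. Now: state=C, head=-1, tape[-4..4]=010101010 (head:    ^)
Step 6: in state C at pos -1, read 1 -> (C,1)->write 0,move L,goto B. Now: state=B, head=-2, tape[-4..4]=010001010 (head:   ^)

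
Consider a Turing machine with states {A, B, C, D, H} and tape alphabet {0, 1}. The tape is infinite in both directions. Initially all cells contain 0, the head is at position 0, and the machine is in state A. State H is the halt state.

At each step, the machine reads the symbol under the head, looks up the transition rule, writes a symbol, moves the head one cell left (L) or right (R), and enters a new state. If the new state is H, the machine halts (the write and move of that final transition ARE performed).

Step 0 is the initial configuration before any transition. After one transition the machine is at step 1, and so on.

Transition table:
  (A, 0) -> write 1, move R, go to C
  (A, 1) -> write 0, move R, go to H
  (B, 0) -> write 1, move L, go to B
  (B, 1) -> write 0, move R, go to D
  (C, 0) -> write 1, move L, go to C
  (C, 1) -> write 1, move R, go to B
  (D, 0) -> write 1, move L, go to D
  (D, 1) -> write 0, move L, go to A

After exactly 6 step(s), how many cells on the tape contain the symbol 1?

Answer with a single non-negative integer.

Answer: 3

Derivation:
Step 1: in state A at pos 0, read 0 -> (A,0)->write 1,move R,goto C. Now: state=C, head=1, tape[-1..2]=0100 (head:   ^)
Step 2: in state C at pos 1, read 0 -> (C,0)->write 1,move L,goto C. Now: state=C, head=0, tape[-1..2]=0110 (head:  ^)
Step 3: in state C at pos 0, read 1 -> (C,1)->write 1,move R,goto B. Now: state=B, head=1, tape[-1..2]=0110 (head:   ^)
Step 4: in state B at pos 1, read 1 -> (B,1)->write 0,move R,goto D. Now: state=D, head=2, tape[-1..3]=01000 (head:    ^)
Step 5: in state D at pos 2, read 0 -> (D,0)->write 1,move L,goto D. Now: state=D, head=1, tape[-1..3]=01010 (head:   ^)
Step 6: in state D at pos 1, read 0 -> (D,0)->write 1,move L,goto D. Now: state=D, head=0, tape[-1..3]=01110 (head:  ^)
Cells containing 1 after step 6: {0, 1, 2} -> 3 cell(s)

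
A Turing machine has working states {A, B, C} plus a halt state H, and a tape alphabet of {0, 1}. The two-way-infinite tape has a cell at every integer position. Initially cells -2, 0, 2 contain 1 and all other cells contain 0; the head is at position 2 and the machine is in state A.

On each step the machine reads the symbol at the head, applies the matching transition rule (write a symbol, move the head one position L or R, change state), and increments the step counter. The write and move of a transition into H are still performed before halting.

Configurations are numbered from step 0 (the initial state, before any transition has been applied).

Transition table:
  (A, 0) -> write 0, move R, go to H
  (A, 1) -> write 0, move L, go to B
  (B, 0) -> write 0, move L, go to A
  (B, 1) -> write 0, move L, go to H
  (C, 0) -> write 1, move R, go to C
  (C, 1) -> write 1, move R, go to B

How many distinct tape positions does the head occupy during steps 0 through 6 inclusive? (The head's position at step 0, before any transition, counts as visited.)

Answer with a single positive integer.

Answer: 7

Derivation:
Step 1: in state A at pos 2, read 1 -> (A,1)->write 0,move L,goto B. Now: state=B, head=1, tape[-3..3]=0101000 (head:     ^)
Step 2: in state B at pos 1, read 0 -> (B,0)->write 0,move L,goto A. Now: state=A, head=0, tape[-3..3]=0101000 (head:    ^)
Step 3: in state A at pos 0, read 1 -> (A,1)->write 0,move L,goto B. Now: state=B, head=-1, tape[-3..3]=0100000 (head:   ^)
Step 4: in state B at pos -1, read 0 -> (B,0)->write 0,move L,goto A. Now: state=A, head=-2, tape[-3..3]=0100000 (head:  ^)
Step 5: in state A at pos -2, read 1 -> (A,1)->write 0,move L,goto B. Now: state=B, head=-3, tape[-4..3]=00000000 (head:  ^)
Step 6: in state B at pos -3, read 0 -> (B,0)->write 0,move L,goto A. Now: state=A, head=-4, tape[-5..3]=000000000 (head:  ^)
Head positions at steps 0..6: starting at 2, distinct positions visited = {-4, -3, -2, -1, 0, 1, 2} -> 7 position(s)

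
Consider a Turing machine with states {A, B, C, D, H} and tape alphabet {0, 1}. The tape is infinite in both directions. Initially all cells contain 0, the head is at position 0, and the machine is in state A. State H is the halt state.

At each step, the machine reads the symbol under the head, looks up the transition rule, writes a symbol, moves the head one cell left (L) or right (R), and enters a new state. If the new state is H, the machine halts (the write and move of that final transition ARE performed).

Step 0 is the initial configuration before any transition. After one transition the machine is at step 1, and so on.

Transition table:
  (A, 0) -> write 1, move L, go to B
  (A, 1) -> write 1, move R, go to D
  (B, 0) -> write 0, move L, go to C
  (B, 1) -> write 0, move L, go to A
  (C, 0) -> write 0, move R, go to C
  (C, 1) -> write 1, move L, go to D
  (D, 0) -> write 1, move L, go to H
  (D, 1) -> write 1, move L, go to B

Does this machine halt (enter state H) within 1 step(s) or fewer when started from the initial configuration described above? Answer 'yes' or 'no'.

Answer: no

Derivation:
Step 1: in state A at pos 0, read 0 -> (A,0)->write 1,move L,goto B. Now: state=B, head=-1, tape[-2..1]=0010 (head:  ^)
After 1 step(s): state = B (not H) -> not halted within 1 -> no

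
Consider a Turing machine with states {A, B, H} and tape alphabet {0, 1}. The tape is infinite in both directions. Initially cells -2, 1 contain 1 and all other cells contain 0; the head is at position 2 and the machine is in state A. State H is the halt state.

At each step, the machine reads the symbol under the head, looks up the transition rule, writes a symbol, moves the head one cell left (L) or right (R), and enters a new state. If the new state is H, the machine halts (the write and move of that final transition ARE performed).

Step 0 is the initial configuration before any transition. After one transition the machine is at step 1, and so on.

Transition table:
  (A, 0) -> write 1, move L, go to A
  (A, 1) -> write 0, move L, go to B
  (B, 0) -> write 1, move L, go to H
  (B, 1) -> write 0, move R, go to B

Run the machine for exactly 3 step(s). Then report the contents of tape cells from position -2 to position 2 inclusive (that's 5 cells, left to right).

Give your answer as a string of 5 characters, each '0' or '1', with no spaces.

Answer: 10101

Derivation:
Step 1: in state A at pos 2, read 0 -> (A,0)->write 1,move L,goto A. Now: state=A, head=1, tape[-3..3]=0100110 (head:     ^)
Step 2: in state A at pos 1, read 1 -> (A,1)->write 0,move L,goto B. Now: state=B, head=0, tape[-3..3]=0100010 (head:    ^)
Step 3: in state B at pos 0, read 0 -> (B,0)->write 1,move L,goto H. Now: state=H, head=-1, tape[-3..3]=0101010 (head:   ^)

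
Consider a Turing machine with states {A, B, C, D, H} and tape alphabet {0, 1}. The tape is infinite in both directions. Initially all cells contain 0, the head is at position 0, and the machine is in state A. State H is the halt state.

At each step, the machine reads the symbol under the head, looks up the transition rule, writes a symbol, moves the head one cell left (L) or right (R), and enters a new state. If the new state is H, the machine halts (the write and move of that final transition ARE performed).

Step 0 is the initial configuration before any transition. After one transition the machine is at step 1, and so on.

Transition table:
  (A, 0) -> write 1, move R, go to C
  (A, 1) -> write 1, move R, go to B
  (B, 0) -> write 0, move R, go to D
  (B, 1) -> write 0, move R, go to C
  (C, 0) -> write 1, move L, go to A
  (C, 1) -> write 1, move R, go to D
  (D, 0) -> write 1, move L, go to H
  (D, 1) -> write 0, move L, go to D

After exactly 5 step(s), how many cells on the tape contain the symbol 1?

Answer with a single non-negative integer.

Answer: 2

Derivation:
Step 1: in state A at pos 0, read 0 -> (A,0)->write 1,move R,goto C. Now: state=C, head=1, tape[-1..2]=0100 (head:   ^)
Step 2: in state C at pos 1, read 0 -> (C,0)->write 1,move L,goto A. Now: state=A, head=0, tape[-1..2]=0110 (head:  ^)
Step 3: in state A at pos 0, read 1 -> (A,1)->write 1,move R,goto B. Now: state=B, head=1, tape[-1..2]=0110 (head:   ^)
Step 4: in state B at pos 1, read 1 -> (B,1)->write 0,move R,goto C. Now: state=C, head=2, tape[-1..3]=01000 (head:    ^)
Step 5: in state C at pos 2, read 0 -> (C,0)->write 1,move L,goto A. Now: state=A, head=1, tape[-1..3]=01010 (head:   ^)
Cells containing 1 after step 5: {0, 2} -> 2 cell(s)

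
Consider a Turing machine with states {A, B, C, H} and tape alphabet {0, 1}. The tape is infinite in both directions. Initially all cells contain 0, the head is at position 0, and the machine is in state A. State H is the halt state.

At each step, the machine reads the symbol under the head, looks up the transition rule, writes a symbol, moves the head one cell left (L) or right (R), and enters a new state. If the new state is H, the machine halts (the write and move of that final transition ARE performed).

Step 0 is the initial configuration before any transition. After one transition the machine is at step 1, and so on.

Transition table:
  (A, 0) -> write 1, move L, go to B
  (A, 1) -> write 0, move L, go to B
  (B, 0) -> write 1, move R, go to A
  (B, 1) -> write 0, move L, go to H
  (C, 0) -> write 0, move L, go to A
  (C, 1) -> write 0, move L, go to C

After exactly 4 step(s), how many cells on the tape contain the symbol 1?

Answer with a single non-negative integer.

Answer: 0

Derivation:
Step 1: in state A at pos 0, read 0 -> (A,0)->write 1,move L,goto B. Now: state=B, head=-1, tape[-2..1]=0010 (head:  ^)
Step 2: in state B at pos -1, read 0 -> (B,0)->write 1,move R,goto A. Now: state=A, head=0, tape[-2..1]=0110 (head:   ^)
Step 3: in state A at pos 0, read 1 -> (A,1)->write 0,move L,goto B. Now: state=B, head=-1, tape[-2..1]=0100 (head:  ^)
Step 4: in state B at pos -1, read 1 -> (B,1)->write 0,move L,goto H. Now: state=H, head=-2, tape[-3..1]=00000 (head:  ^)
No cell contains 1 after step 4 -> 0 cell(s)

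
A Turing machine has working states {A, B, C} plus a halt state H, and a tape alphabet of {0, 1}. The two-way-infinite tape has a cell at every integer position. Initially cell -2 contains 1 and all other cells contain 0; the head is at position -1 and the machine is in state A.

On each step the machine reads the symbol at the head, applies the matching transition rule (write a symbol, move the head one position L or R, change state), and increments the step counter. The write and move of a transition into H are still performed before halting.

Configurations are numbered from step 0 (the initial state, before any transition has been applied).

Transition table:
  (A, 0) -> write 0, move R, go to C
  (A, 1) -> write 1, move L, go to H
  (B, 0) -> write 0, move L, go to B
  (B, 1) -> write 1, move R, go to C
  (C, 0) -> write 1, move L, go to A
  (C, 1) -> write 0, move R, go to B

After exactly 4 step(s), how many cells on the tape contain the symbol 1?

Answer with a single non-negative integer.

Step 1: in state A at pos -1, read 0 -> (A,0)->write 0,move R,goto C. Now: state=C, head=0, tape[-3..1]=01000 (head:    ^)
Step 2: in state C at pos 0, read 0 -> (C,0)->write 1,move L,goto A. Now: state=A, head=-1, tape[-3..1]=01010 (head:   ^)
Step 3: in state A at pos -1, read 0 -> (A,0)->write 0,move R,goto C. Now: state=C, head=0, tape[-3..1]=01010 (head:    ^)
Step 4: in state C at pos 0, read 1 -> (C,1)->write 0,move R,goto B. Now: state=B, head=1, tape[-3..2]=010000 (head:     ^)
Cells containing 1 after step 4: {-2} -> 1 cell(s)

Answer: 1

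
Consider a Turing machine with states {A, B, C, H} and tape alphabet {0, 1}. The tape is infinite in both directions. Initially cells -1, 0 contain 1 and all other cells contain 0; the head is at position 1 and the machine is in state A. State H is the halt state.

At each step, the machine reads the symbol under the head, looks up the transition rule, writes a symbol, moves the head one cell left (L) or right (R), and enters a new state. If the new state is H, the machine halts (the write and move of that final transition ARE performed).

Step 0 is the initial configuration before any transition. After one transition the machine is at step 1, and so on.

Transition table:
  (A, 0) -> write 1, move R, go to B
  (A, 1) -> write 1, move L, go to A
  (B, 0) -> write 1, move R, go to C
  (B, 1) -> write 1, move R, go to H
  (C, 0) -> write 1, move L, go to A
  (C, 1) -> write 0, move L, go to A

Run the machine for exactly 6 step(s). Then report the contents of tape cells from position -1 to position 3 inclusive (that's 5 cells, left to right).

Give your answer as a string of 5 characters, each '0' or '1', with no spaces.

Step 1: in state A at pos 1, read 0 -> (A,0)->write 1,move R,goto B. Now: state=B, head=2, tape[-2..3]=011100 (head:     ^)
Step 2: in state B at pos 2, read 0 -> (B,0)->write 1,move R,goto C. Now: state=C, head=3, tape[-2..4]=0111100 (head:      ^)
Step 3: in state C at pos 3, read 0 -> (C,0)->write 1,move L,goto A. Now: state=A, head=2, tape[-2..4]=0111110 (head:     ^)
Step 4: in state A at pos 2, read 1 -> (A,1)->write 1,move L,goto A. Now: state=A, head=1, tape[-2..4]=0111110 (head:    ^)
Step 5: in state A at pos 1, read 1 -> (A,1)->write 1,move L,goto A. Now: state=A, head=0, tape[-2..4]=0111110 (head:   ^)
Step 6: in state A at pos 0, read 1 -> (A,1)->write 1,move L,goto A. Now: state=A, head=-1, tape[-2..4]=0111110 (head:  ^)

Answer: 11111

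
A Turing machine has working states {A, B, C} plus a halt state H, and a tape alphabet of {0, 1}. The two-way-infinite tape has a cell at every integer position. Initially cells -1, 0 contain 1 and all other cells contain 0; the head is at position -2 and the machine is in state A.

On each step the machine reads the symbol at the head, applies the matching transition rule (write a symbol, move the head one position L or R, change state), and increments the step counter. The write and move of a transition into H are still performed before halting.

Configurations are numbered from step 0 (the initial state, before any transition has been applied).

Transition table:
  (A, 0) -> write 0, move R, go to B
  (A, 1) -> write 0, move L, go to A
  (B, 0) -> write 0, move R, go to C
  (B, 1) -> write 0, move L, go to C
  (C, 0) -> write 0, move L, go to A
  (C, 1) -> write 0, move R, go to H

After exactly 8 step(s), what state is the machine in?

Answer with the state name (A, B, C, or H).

Step 1: in state A at pos -2, read 0 -> (A,0)->write 0,move R,goto B. Now: state=B, head=-1, tape[-3..1]=00110 (head:   ^)
Step 2: in state B at pos -1, read 1 -> (B,1)->write 0,move L,goto C. Now: state=C, head=-2, tape[-3..1]=00010 (head:  ^)
Step 3: in state C at pos -2, read 0 -> (C,0)->write 0,move L,goto A. Now: state=A, head=-3, tape[-4..1]=000010 (head:  ^)
Step 4: in state A at pos -3, read 0 -> (A,0)->write 0,move R,goto B. Now: state=B, head=-2, tape[-4..1]=000010 (head:   ^)
Step 5: in state B at pos -2, read 0 -> (B,0)->write 0,move R,goto C. Now: state=C, head=-1, tape[-4..1]=000010 (head:    ^)
Step 6: in state C at pos -1, read 0 -> (C,0)->write 0,move L,goto A. Now: state=A, head=-2, tape[-4..1]=000010 (head:   ^)
Step 7: in state A at pos -2, read 0 -> (A,0)->write 0,move R,goto B. Now: state=B, head=-1, tape[-4..1]=000010 (head:    ^)
Step 8: in state B at pos -1, read 0 -> (B,0)->write 0,move R,goto C. Now: state=C, head=0, tape[-4..1]=000010 (head:     ^)

Answer: C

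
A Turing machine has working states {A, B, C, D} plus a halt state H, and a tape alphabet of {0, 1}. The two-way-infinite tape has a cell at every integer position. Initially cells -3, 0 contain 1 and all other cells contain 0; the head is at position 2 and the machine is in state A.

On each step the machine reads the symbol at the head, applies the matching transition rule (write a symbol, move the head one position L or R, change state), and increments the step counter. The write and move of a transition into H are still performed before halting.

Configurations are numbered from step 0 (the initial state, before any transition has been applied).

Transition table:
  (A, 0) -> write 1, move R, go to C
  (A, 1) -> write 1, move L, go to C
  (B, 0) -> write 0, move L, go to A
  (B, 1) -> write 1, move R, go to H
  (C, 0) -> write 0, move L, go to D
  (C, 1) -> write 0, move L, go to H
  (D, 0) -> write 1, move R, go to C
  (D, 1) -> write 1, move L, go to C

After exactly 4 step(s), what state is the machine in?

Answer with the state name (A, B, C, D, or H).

Step 1: in state A at pos 2, read 0 -> (A,0)->write 1,move R,goto C. Now: state=C, head=3, tape[-4..4]=010010100 (head:        ^)
Step 2: in state C at pos 3, read 0 -> (C,0)->write 0,move L,goto D. Now: state=D, head=2, tape[-4..4]=010010100 (head:       ^)
Step 3: in state D at pos 2, read 1 -> (D,1)->write 1,move L,goto C. Now: state=C, head=1, tape[-4..4]=010010100 (head:      ^)
Step 4: in state C at pos 1, read 0 -> (C,0)->write 0,move L,goto D. Now: state=D, head=0, tape[-4..4]=010010100 (head:     ^)

Answer: D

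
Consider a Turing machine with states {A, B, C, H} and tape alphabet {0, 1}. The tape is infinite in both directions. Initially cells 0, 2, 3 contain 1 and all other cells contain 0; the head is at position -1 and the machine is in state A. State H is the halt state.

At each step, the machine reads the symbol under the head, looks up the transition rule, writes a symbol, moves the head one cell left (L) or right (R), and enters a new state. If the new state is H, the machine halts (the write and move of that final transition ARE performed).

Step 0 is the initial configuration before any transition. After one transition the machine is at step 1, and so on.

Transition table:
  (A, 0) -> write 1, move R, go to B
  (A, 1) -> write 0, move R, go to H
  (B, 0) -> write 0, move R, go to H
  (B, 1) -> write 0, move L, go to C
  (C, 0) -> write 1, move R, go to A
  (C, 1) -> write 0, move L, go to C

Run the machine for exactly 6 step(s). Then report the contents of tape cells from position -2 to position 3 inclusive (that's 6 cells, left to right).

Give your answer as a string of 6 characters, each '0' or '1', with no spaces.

Step 1: in state A at pos -1, read 0 -> (A,0)->write 1,move R,goto B. Now: state=B, head=0, tape[-2..4]=0110110 (head:   ^)
Step 2: in state B at pos 0, read 1 -> (B,1)->write 0,move L,goto C. Now: state=C, head=-1, tape[-2..4]=0100110 (head:  ^)
Step 3: in state C at pos -1, read 1 -> (C,1)->write 0,move L,goto C. Now: state=C, head=-2, tape[-3..4]=00000110 (head:  ^)
Step 4: in state C at pos -2, read 0 -> (C,0)->write 1,move R,goto A. Now: state=A, head=-1, tape[-3..4]=01000110 (head:   ^)
Step 5: in state A at pos -1, read 0 -> (A,0)->write 1,move R,goto B. Now: state=B, head=0, tape[-3..4]=01100110 (head:    ^)
Step 6: in state B at pos 0, read 0 -> (B,0)->write 0,move R,goto H. Now: state=H, head=1, tape[-3..4]=01100110 (head:     ^)

Answer: 110011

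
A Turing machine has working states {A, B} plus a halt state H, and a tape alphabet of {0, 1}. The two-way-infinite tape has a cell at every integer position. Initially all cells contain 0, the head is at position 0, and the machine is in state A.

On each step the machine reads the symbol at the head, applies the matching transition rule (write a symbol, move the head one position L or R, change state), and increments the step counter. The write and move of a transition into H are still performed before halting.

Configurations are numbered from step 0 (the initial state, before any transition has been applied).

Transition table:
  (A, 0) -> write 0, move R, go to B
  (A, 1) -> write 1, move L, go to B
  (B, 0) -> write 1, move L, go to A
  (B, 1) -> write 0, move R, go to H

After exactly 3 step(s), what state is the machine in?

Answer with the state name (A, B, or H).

Answer: B

Derivation:
Step 1: in state A at pos 0, read 0 -> (A,0)->write 0,move R,goto B. Now: state=B, head=1, tape[-1..2]=0000 (head:   ^)
Step 2: in state B at pos 1, read 0 -> (B,0)->write 1,move L,goto A. Now: state=A, head=0, tape[-1..2]=0010 (head:  ^)
Step 3: in state A at pos 0, read 0 -> (A,0)->write 0,move R,goto B. Now: state=B, head=1, tape[-1..2]=0010 (head:   ^)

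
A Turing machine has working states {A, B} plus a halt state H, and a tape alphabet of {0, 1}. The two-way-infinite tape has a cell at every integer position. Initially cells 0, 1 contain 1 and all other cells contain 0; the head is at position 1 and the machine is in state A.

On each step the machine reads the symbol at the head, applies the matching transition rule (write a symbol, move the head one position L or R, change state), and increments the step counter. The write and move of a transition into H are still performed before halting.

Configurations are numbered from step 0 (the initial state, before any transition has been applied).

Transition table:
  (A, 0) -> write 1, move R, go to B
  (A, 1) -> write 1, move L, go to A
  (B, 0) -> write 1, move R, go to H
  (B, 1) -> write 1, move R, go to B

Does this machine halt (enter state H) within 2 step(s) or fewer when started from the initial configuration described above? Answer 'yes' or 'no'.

Answer: no

Derivation:
Step 1: in state A at pos 1, read 1 -> (A,1)->write 1,move L,goto A. Now: state=A, head=0, tape[-1..2]=0110 (head:  ^)
Step 2: in state A at pos 0, read 1 -> (A,1)->write 1,move L,goto A. Now: state=A, head=-1, tape[-2..2]=00110 (head:  ^)
After 2 step(s): state = A (not H) -> not halted within 2 -> no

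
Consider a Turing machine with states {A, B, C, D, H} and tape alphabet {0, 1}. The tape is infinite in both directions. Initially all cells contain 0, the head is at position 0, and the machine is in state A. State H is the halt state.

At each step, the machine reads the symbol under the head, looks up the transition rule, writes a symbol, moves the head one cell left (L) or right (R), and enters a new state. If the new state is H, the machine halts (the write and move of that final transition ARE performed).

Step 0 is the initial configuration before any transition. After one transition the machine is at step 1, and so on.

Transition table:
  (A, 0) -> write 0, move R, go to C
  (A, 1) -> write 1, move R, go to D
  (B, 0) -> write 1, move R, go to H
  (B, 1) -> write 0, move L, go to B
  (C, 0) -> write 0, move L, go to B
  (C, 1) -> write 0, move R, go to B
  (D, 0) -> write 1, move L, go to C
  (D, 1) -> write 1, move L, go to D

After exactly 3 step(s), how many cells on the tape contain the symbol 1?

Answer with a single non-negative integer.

Step 1: in state A at pos 0, read 0 -> (A,0)->write 0,move R,goto C. Now: state=C, head=1, tape[-1..2]=0000 (head:   ^)
Step 2: in state C at pos 1, read 0 -> (C,0)->write 0,move L,goto B. Now: state=B, head=0, tape[-1..2]=0000 (head:  ^)
Step 3: in state B at pos 0, read 0 -> (B,0)->write 1,move R,goto H. Now: state=H, head=1, tape[-1..2]=0100 (head:   ^)
Cells containing 1 after step 3: {0} -> 1 cell(s)

Answer: 1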